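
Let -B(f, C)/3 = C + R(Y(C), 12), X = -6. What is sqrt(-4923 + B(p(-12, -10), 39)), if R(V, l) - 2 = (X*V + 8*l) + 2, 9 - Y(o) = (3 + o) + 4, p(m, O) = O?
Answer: I*sqrt(6006) ≈ 77.498*I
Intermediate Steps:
Y(o) = 2 - o (Y(o) = 9 - ((3 + o) + 4) = 9 - (7 + o) = 9 + (-7 - o) = 2 - o)
R(V, l) = 4 - 6*V + 8*l (R(V, l) = 2 + ((-6*V + 8*l) + 2) = 2 + (2 - 6*V + 8*l) = 4 - 6*V + 8*l)
B(f, C) = -264 - 21*C (B(f, C) = -3*(C + (4 - 6*(2 - C) + 8*12)) = -3*(C + (4 + (-12 + 6*C) + 96)) = -3*(C + (88 + 6*C)) = -3*(88 + 7*C) = -264 - 21*C)
sqrt(-4923 + B(p(-12, -10), 39)) = sqrt(-4923 + (-264 - 21*39)) = sqrt(-4923 + (-264 - 819)) = sqrt(-4923 - 1083) = sqrt(-6006) = I*sqrt(6006)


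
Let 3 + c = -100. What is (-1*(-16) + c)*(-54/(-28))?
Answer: -2349/14 ≈ -167.79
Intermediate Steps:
c = -103 (c = -3 - 100 = -103)
(-1*(-16) + c)*(-54/(-28)) = (-1*(-16) - 103)*(-54/(-28)) = (16 - 103)*(-54*(-1/28)) = -87*27/14 = -2349/14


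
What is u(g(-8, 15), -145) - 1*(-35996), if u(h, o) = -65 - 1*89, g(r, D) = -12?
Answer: 35842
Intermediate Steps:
u(h, o) = -154 (u(h, o) = -65 - 89 = -154)
u(g(-8, 15), -145) - 1*(-35996) = -154 - 1*(-35996) = -154 + 35996 = 35842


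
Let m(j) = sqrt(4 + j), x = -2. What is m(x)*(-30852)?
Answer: -30852*sqrt(2) ≈ -43631.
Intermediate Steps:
m(x)*(-30852) = sqrt(4 - 2)*(-30852) = sqrt(2)*(-30852) = -30852*sqrt(2)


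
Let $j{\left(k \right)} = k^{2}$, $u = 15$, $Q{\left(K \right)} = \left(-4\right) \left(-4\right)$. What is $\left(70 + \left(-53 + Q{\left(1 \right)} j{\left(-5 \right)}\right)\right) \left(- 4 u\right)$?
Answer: $-25020$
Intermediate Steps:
$Q{\left(K \right)} = 16$
$\left(70 + \left(-53 + Q{\left(1 \right)} j{\left(-5 \right)}\right)\right) \left(- 4 u\right) = \left(70 - \left(53 - 16 \left(-5\right)^{2}\right)\right) \left(\left(-4\right) 15\right) = \left(70 + \left(-53 + 16 \cdot 25\right)\right) \left(-60\right) = \left(70 + \left(-53 + 400\right)\right) \left(-60\right) = \left(70 + 347\right) \left(-60\right) = 417 \left(-60\right) = -25020$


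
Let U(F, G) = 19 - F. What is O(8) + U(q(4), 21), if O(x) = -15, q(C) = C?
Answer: 0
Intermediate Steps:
O(8) + U(q(4), 21) = -15 + (19 - 1*4) = -15 + (19 - 4) = -15 + 15 = 0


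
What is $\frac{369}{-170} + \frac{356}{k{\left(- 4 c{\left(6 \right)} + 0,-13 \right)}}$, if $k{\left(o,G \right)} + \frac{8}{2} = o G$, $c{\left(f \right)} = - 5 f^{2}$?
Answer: $- \frac{878959}{397970} \approx -2.2086$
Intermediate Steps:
$k{\left(o,G \right)} = -4 + G o$ ($k{\left(o,G \right)} = -4 + o G = -4 + G o$)
$\frac{369}{-170} + \frac{356}{k{\left(- 4 c{\left(6 \right)} + 0,-13 \right)}} = \frac{369}{-170} + \frac{356}{-4 - 13 \left(- 4 \left(- 5 \cdot 6^{2}\right) + 0\right)} = 369 \left(- \frac{1}{170}\right) + \frac{356}{-4 - 13 \left(- 4 \left(\left(-5\right) 36\right) + 0\right)} = - \frac{369}{170} + \frac{356}{-4 - 13 \left(\left(-4\right) \left(-180\right) + 0\right)} = - \frac{369}{170} + \frac{356}{-4 - 13 \left(720 + 0\right)} = - \frac{369}{170} + \frac{356}{-4 - 9360} = - \frac{369}{170} + \frac{356}{-9364} = - \frac{369}{170} + 356 \left(- \frac{1}{9364}\right) = - \frac{369}{170} - \frac{89}{2341} = - \frac{878959}{397970}$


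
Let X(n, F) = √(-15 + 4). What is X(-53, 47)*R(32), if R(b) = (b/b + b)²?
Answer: 1089*I*√11 ≈ 3611.8*I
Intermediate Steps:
X(n, F) = I*√11 (X(n, F) = √(-11) = I*√11)
R(b) = (1 + b)²
X(-53, 47)*R(32) = (I*√11)*(1 + 32)² = (I*√11)*33² = (I*√11)*1089 = 1089*I*√11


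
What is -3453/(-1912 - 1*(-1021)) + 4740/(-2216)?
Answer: 285709/164538 ≈ 1.7364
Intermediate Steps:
-3453/(-1912 - 1*(-1021)) + 4740/(-2216) = -3453/(-1912 + 1021) + 4740*(-1/2216) = -3453/(-891) - 1185/554 = -3453*(-1/891) - 1185/554 = 1151/297 - 1185/554 = 285709/164538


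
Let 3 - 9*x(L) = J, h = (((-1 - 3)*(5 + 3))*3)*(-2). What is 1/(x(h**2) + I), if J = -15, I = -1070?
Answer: -1/1068 ≈ -0.00093633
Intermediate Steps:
h = 192 (h = (-4*8*3)*(-2) = -32*3*(-2) = -96*(-2) = 192)
x(L) = 2 (x(L) = 1/3 - 1/9*(-15) = 1/3 + 5/3 = 2)
1/(x(h**2) + I) = 1/(2 - 1070) = 1/(-1068) = -1/1068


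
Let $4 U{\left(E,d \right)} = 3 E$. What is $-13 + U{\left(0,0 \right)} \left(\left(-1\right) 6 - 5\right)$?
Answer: $-13$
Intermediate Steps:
$U{\left(E,d \right)} = \frac{3 E}{4}$
$-13 + U{\left(0,0 \right)} \left(\left(-1\right) 6 - 5\right) = -13 + \frac{3}{4} \cdot 0 \left(\left(-1\right) 6 - 5\right) = -13 + 0 \left(-6 - 5\right) = -13 + 0 \left(-11\right) = -13 + 0 = -13$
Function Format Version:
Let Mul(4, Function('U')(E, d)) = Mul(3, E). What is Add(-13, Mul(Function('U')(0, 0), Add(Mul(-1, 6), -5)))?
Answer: -13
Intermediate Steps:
Function('U')(E, d) = Mul(Rational(3, 4), E) (Function('U')(E, d) = Mul(Rational(1, 4), Mul(3, E)) = Mul(Rational(3, 4), E))
Add(-13, Mul(Function('U')(0, 0), Add(Mul(-1, 6), -5))) = Add(-13, Mul(Mul(Rational(3, 4), 0), Add(Mul(-1, 6), -5))) = Add(-13, Mul(0, Add(-6, -5))) = Add(-13, Mul(0, -11)) = Add(-13, 0) = -13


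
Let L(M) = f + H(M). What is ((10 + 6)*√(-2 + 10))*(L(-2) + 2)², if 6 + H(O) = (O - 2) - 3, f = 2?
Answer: 2592*√2 ≈ 3665.6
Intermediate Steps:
H(O) = -11 + O (H(O) = -6 + ((O - 2) - 3) = -6 + ((-2 + O) - 3) = -6 + (-5 + O) = -11 + O)
L(M) = -9 + M (L(M) = 2 + (-11 + M) = -9 + M)
((10 + 6)*√(-2 + 10))*(L(-2) + 2)² = ((10 + 6)*√(-2 + 10))*((-9 - 2) + 2)² = (16*√8)*(-11 + 2)² = (16*(2*√2))*(-9)² = (32*√2)*81 = 2592*√2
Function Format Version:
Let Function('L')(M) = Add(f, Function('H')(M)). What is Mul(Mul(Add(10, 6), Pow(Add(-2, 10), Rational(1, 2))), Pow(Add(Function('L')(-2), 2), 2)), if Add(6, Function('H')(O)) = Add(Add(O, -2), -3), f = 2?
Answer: Mul(2592, Pow(2, Rational(1, 2))) ≈ 3665.6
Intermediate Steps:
Function('H')(O) = Add(-11, O) (Function('H')(O) = Add(-6, Add(Add(O, -2), -3)) = Add(-6, Add(Add(-2, O), -3)) = Add(-6, Add(-5, O)) = Add(-11, O))
Function('L')(M) = Add(-9, M) (Function('L')(M) = Add(2, Add(-11, M)) = Add(-9, M))
Mul(Mul(Add(10, 6), Pow(Add(-2, 10), Rational(1, 2))), Pow(Add(Function('L')(-2), 2), 2)) = Mul(Mul(Add(10, 6), Pow(Add(-2, 10), Rational(1, 2))), Pow(Add(Add(-9, -2), 2), 2)) = Mul(Mul(16, Pow(8, Rational(1, 2))), Pow(Add(-11, 2), 2)) = Mul(Mul(16, Mul(2, Pow(2, Rational(1, 2)))), Pow(-9, 2)) = Mul(Mul(32, Pow(2, Rational(1, 2))), 81) = Mul(2592, Pow(2, Rational(1, 2)))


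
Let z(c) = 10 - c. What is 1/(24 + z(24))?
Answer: 1/10 ≈ 0.10000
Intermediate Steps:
1/(24 + z(24)) = 1/(24 + (10 - 1*24)) = 1/(24 + (10 - 24)) = 1/(24 - 14) = 1/10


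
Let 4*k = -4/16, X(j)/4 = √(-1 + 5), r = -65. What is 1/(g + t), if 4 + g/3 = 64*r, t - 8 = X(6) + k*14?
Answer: -8/99815 ≈ -8.0148e-5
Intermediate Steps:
X(j) = 8 (X(j) = 4*√(-1 + 5) = 4*√4 = 4*2 = 8)
k = -1/16 (k = (-4/16)/4 = (-4*1/16)/4 = (¼)*(-¼) = -1/16 ≈ -0.062500)
t = 121/8 (t = 8 + (8 - 1/16*14) = 8 + (8 - 7/8) = 8 + 57/8 = 121/8 ≈ 15.125)
g = -12492 (g = -12 + 3*(64*(-65)) = -12 + 3*(-4160) = -12 - 12480 = -12492)
1/(g + t) = 1/(-12492 + 121/8) = 1/(-99815/8) = -8/99815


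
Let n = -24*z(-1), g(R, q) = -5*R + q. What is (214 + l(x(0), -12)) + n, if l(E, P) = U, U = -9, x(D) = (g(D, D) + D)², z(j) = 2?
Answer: 157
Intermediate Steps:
g(R, q) = q - 5*R
x(D) = 9*D² (x(D) = ((D - 5*D) + D)² = (-4*D + D)² = (-3*D)² = 9*D²)
l(E, P) = -9
n = -48 (n = -24*2 = -48)
(214 + l(x(0), -12)) + n = (214 - 9) - 48 = 205 - 48 = 157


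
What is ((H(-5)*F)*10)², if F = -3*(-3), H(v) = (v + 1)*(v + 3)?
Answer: 518400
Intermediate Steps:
H(v) = (1 + v)*(3 + v)
F = 9
((H(-5)*F)*10)² = (((3 + (-5)² + 4*(-5))*9)*10)² = (((3 + 25 - 20)*9)*10)² = ((8*9)*10)² = (72*10)² = 720² = 518400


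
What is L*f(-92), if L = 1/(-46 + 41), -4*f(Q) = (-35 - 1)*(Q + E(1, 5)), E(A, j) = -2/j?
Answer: 4158/25 ≈ 166.32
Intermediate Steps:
f(Q) = -18/5 + 9*Q (f(Q) = -(-35 - 1)*(Q - 2/5)/4 = -(-9)*(Q - 2*⅕) = -(-9)*(Q - ⅖) = -(-9)*(-⅖ + Q) = -(72/5 - 36*Q)/4 = -18/5 + 9*Q)
L = -⅕ (L = 1/(-5) = -⅕ ≈ -0.20000)
L*f(-92) = -(-18/5 + 9*(-92))/5 = -(-18/5 - 828)/5 = -⅕*(-4158/5) = 4158/25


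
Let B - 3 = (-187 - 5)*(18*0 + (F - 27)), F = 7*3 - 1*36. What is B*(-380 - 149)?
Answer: -4267443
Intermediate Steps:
F = -15 (F = 21 - 36 = -15)
B = 8067 (B = 3 + (-187 - 5)*(18*0 + (-15 - 27)) = 3 - 192*(0 - 42) = 3 - 192*(-42) = 3 + 8064 = 8067)
B*(-380 - 149) = 8067*(-380 - 149) = 8067*(-529) = -4267443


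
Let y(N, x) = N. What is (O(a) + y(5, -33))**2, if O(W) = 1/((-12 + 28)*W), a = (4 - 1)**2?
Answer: 519841/20736 ≈ 25.069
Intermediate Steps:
a = 9 (a = 3**2 = 9)
O(W) = 1/(16*W)
(O(a) + y(5, -33))**2 = ((1/16)/9 + 5)**2 = ((1/16)*(1/9) + 5)**2 = (1/144 + 5)**2 = (721/144)**2 = 519841/20736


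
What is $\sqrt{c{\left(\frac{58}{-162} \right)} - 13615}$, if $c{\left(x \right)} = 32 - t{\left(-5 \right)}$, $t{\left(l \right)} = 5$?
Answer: $2 i \sqrt{3397} \approx 116.57 i$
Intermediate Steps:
$c{\left(x \right)} = 27$ ($c{\left(x \right)} = 32 - 5 = 27$)
$\sqrt{c{\left(\frac{58}{-162} \right)} - 13615} = \sqrt{27 - 13615} = \sqrt{-13588} = 2 i \sqrt{3397}$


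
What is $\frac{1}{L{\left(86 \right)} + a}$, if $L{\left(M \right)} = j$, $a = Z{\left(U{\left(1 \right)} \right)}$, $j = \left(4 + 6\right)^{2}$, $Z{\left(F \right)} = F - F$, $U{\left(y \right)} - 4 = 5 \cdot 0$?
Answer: $\frac{1}{100} \approx 0.01$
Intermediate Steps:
$U{\left(y \right)} = 4$ ($U{\left(y \right)} = 4 + 5 \cdot 0 = 4 + 0 = 4$)
$Z{\left(F \right)} = 0$
$j = 100$ ($j = 10^{2} = 100$)
$a = 0$
$L{\left(M \right)} = 100$
$\frac{1}{L{\left(86 \right)} + a} = \frac{1}{100 + 0} = \frac{1}{100}$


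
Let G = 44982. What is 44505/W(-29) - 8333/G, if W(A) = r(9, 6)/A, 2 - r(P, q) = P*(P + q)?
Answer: 8293526443/854658 ≈ 9703.9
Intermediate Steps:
r(P, q) = 2 - P*(P + q)
W(A) = -133/A (W(A) = (2 - 1*9**2 - 1*9*6)/A = (2 - 1*81 - 54)/A = (2 - 81 - 54)/A = -133/A)
44505/W(-29) - 8333/G = 44505/((-133/(-29))) - 8333/44982 = 44505/((-133*(-1/29))) - 8333*1/44982 = 44505/(133/29) - 8333/44982 = 44505*(29/133) - 8333/44982 = 1290645/133 - 8333/44982 = 8293526443/854658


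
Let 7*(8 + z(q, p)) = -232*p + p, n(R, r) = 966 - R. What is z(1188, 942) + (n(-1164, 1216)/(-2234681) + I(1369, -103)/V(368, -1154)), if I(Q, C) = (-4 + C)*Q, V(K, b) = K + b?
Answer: -54288003314261/1756459266 ≈ -30908.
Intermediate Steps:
I(Q, C) = Q*(-4 + C)
z(q, p) = -8 - 33*p (z(q, p) = -8 + (-232*p + p)/7 = -8 + (-231*p)/7 = -8 - 33*p)
z(1188, 942) + (n(-1164, 1216)/(-2234681) + I(1369, -103)/V(368, -1154)) = (-8 - 33*942) + ((966 - 1*(-1164))/(-2234681) + (1369*(-4 - 103))/(368 - 1154)) = (-8 - 31086) + ((966 + 1164)*(-1/2234681) + (1369*(-107))/(-786)) = -31094 + (2130*(-1/2234681) - 146483*(-1/786)) = -31094 + (-2130/2234681 + 146483/786) = -31094 + 327341102743/1756459266 = -54288003314261/1756459266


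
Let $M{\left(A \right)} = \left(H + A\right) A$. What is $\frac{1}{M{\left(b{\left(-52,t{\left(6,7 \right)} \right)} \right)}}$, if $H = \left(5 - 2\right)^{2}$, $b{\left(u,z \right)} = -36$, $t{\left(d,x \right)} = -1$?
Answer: $\frac{1}{972} \approx 0.0010288$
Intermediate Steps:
$H = 9$ ($H = 3^{2} = 9$)
$M{\left(A \right)} = A \left(9 + A\right)$ ($M{\left(A \right)} = \left(9 + A\right) A = A \left(9 + A\right)$)
$\frac{1}{M{\left(b{\left(-52,t{\left(6,7 \right)} \right)} \right)}} = \frac{1}{\left(-36\right) \left(9 - 36\right)} = \frac{1}{\left(-36\right) \left(-27\right)} = \frac{1}{972}$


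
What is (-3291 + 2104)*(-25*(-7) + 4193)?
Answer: -5184816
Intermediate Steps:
(-3291 + 2104)*(-25*(-7) + 4193) = -1187*(175 + 4193) = -1187*4368 = -5184816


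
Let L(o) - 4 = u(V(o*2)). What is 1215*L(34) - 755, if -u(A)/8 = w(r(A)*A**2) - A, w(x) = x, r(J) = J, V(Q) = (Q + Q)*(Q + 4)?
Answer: -9126000217793015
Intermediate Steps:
V(Q) = 2*Q*(4 + Q) (V(Q) = (2*Q)*(4 + Q) = 2*Q*(4 + Q))
u(A) = -8*A**3 + 8*A (u(A) = -8*(A*A**2 - A) = -8*(A**3 - A) = -8*A**3 + 8*A)
L(o) = 4 + 32*o*(1 - 16*o**2*(4 + 2*o)**2)*(4 + 2*o) (L(o) = 4 + 8*(2*(o*2)*(4 + o*2))*(1 - (2*(o*2)*(4 + o*2))**2) = 4 + 8*(2*(2*o)*(4 + 2*o))*(1 - (2*(2*o)*(4 + 2*o))**2) = 4 + 8*(4*o*(4 + 2*o))*(1 - (4*o*(4 + 2*o))**2) = 4 + 8*(4*o*(4 + 2*o))*(1 - 16*o**2*(4 + 2*o)**2) = 4 + 32*o*(1 - 16*o**2*(4 + 2*o)**2)*(4 + 2*o))
1215*L(34) - 755 = 1215*(4 - 4096*34**3*(2 + 34)**3 + 64*34*(2 + 34)) - 755 = 1215*(4 - 4096*39304*36**3 + 64*34*36) - 755 = 1215*(4 - 4096*39304*46656 + 78336) - 755 = 1215*(4 - 7511111368704 + 78336) - 755 = 1215*(-7511111290364) - 755 = -9126000217792260 - 755 = -9126000217793015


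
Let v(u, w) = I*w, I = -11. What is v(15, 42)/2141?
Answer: -462/2141 ≈ -0.21579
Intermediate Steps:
v(u, w) = -11*w
v(15, 42)/2141 = -11*42/2141 = -462*1/2141 = -462/2141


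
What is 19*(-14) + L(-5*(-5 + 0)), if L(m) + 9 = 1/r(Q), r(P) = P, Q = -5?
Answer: -1376/5 ≈ -275.20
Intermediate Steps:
L(m) = -46/5 (L(m) = -9 + 1/(-5) = -9 - ⅕ = -46/5)
19*(-14) + L(-5*(-5 + 0)) = 19*(-14) - 46/5 = -266 - 46/5 = -1376/5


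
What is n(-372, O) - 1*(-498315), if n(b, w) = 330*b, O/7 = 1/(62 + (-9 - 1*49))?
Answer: 375555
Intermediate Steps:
O = 7/4 (O = 7/(62 + (-9 - 1*49)) = 7/(62 + (-9 - 49)) = 7/(62 - 58) = 7/4 ≈ 1.7500)
n(-372, O) - 1*(-498315) = 330*(-372) - 1*(-498315) = -122760 + 498315 = 375555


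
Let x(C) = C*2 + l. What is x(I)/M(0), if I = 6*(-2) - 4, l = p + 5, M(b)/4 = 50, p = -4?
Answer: -31/200 ≈ -0.15500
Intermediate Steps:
M(b) = 200 (M(b) = 4*50 = 200)
l = 1 (l = -4 + 5 = 1)
I = -16 (I = -12 - 4 = -16)
x(C) = 1 + 2*C (x(C) = C*2 + 1 = 2*C + 1 = 1 + 2*C)
x(I)/M(0) = (1 + 2*(-16))/200 = (1 - 32)*(1/200) = -31*1/200 = -31/200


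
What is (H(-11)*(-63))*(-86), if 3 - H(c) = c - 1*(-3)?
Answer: 59598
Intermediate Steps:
H(c) = -c (H(c) = 3 - (c - 1*(-3)) = 3 - (c + 3) = 3 - (3 + c) = 3 + (-3 - c) = -c)
(H(-11)*(-63))*(-86) = (-1*(-11)*(-63))*(-86) = (11*(-63))*(-86) = -693*(-86) = 59598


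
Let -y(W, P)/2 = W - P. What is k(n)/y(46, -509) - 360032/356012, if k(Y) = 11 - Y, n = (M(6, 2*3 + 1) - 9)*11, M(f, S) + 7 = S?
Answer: -10969921/9879333 ≈ -1.1104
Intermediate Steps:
M(f, S) = -7 + S
n = -99 (n = ((-7 + (2*3 + 1)) - 9)*11 = ((-7 + (6 + 1)) - 9)*11 = ((-7 + 7) - 9)*11 = (0 - 9)*11 = -9*11 = -99)
y(W, P) = -2*W + 2*P (y(W, P) = -2*(W - P) = -2*W + 2*P)
k(n)/y(46, -509) - 360032/356012 = (11 - 1*(-99))/(-2*46 + 2*(-509)) - 360032/356012 = (11 + 99)/(-92 - 1018) - 360032*1/356012 = 110/(-1110) - 90008/89003 = 110*(-1/1110) - 90008/89003 = -11/111 - 90008/89003 = -10969921/9879333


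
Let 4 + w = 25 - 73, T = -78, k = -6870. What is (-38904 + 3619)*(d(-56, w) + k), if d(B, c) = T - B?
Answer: 243184220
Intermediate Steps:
w = -52 (w = -4 + (25 - 73) = -4 - 48 = -52)
d(B, c) = -78 - B
(-38904 + 3619)*(d(-56, w) + k) = (-38904 + 3619)*((-78 - 1*(-56)) - 6870) = -35285*((-78 + 56) - 6870) = -35285*(-22 - 6870) = -35285*(-6892) = 243184220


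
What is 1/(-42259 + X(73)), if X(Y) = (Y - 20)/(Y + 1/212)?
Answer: -15477/654031307 ≈ -2.3664e-5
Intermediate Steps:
X(Y) = (-20 + Y)/(1/212 + Y) (X(Y) = (-20 + Y)/(Y + 1/212) = (-20 + Y)/(1/212 + Y))
1/(-42259 + X(73)) = 1/(-42259 + 212*(-20 + 73)/(1 + 212*73)) = 1/(-42259 + 212*53/(1 + 15476)) = 1/(-42259 + 212*53/15477) = 1/(-42259 + 212*(1/15477)*53) = 1/(-42259 + 11236/15477) = 1/(-654031307/15477) = -15477/654031307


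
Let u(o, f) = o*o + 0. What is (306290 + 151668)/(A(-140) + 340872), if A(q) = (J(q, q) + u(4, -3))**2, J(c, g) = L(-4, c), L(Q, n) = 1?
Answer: 457958/341161 ≈ 1.3424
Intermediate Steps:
u(o, f) = o**2 (u(o, f) = o**2 + 0 = o**2)
J(c, g) = 1
A(q) = 289 (A(q) = (1 + 4**2)**2 = (1 + 16)**2 = 17**2 = 289)
(306290 + 151668)/(A(-140) + 340872) = (306290 + 151668)/(289 + 340872) = 457958/341161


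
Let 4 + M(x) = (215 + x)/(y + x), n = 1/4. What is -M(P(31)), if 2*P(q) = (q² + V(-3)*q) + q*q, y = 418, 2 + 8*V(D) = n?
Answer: 39587/12577 ≈ 3.1476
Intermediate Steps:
n = ¼ ≈ 0.25000
V(D) = -7/32 (V(D) = -¼ + (⅛)*(¼) = -¼ + 1/32 = -7/32)
P(q) = q² - 7*q/64 (P(q) = ((q² - 7*q/32) + q*q)/2 = ((q² - 7*q/32) + q²)/2 = (2*q² - 7*q/32)/2 = q² - 7*q/64)
M(x) = -4 + (215 + x)/(418 + x)
-M(P(31)) = -(-1457 - 3*31*(-7 + 64*31)/64)/(418 + (1/64)*31*(-7 + 64*31)) = -(-1457 - 3*31*(-7 + 1984)/64)/(418 + (1/64)*31*(-7 + 1984)) = -(-1457 - 3*31*1977/64)/(418 + (1/64)*31*1977) = -(-1457 - 3*61287/64)/(418 + 61287/64) = -(-1457 - 183861/64)/88039/64 = -64*(-277109)/(88039*64) = -1*(-39587/12577) = 39587/12577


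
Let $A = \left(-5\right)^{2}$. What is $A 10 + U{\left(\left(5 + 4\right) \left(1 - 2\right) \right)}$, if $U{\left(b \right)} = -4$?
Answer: $246$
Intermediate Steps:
$A = 25$
$A 10 + U{\left(\left(5 + 4\right) \left(1 - 2\right) \right)} = 25 \cdot 10 - 4 = 250 - 4 = 246$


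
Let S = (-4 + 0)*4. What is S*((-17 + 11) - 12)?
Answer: 288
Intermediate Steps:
S = -16 (S = -4*4 = -16)
S*((-17 + 11) - 12) = -16*((-17 + 11) - 12) = -16*(-6 - 12) = -16*(-18) = 288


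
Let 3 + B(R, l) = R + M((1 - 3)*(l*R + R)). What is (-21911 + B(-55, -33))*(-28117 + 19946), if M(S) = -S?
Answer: 150746779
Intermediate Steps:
B(R, l) = -3 + 3*R + 2*R*l (B(R, l) = -3 + (R - (1 - 3)*(l*R + R)) = -3 + (R - (-2)*(R*l + R)) = -3 + (R - (-2)*(R + R*l)) = -3 + (R - (-2*R - 2*R*l)) = -3 + (R + (2*R + 2*R*l)) = -3 + (3*R + 2*R*l) = -3 + 3*R + 2*R*l)
(-21911 + B(-55, -33))*(-28117 + 19946) = (-21911 + (-3 - 55 + 2*(-55)*(1 - 33)))*(-28117 + 19946) = (-21911 + (-3 - 55 + 2*(-55)*(-32)))*(-8171) = (-21911 + (-3 - 55 + 3520))*(-8171) = (-21911 + 3462)*(-8171) = -18449*(-8171) = 150746779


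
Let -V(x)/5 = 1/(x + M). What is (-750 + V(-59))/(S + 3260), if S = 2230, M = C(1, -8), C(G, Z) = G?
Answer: -8699/63684 ≈ -0.13660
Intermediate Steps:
M = 1
V(x) = -5/(1 + x) (V(x) = -5/(x + 1) = -5/(1 + x))
(-750 + V(-59))/(S + 3260) = (-750 - 5/(1 - 59))/(2230 + 3260) = (-750 - 5/(-58))/5490 = (-750 - 5*(-1/58))*(1/5490) = (-750 + 5/58)*(1/5490) = -43495/58*1/5490 = -8699/63684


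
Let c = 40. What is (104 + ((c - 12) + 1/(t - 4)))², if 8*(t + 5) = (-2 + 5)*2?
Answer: 18939904/1089 ≈ 17392.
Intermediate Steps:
t = -17/4 (t = -5 + ((-2 + 5)*2)/8 = -5 + (3*2)/8 = -5 + (⅛)*6 = -5 + ¾ = -17/4 ≈ -4.2500)
(104 + ((c - 12) + 1/(t - 4)))² = (104 + ((40 - 12) + 1/(-17/4 - 4)))² = (104 + (28 + 1/(-33/4)))² = (104 + (28 - 4/33))² = (104 + 920/33)² = (4352/33)² = 18939904/1089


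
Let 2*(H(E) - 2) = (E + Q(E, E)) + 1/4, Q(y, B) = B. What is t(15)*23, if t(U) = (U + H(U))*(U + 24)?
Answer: 230529/8 ≈ 28816.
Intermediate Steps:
H(E) = 17/8 + E (H(E) = 2 + ((E + E) + 1/4)/2 = 2 + (2*E + ¼)/2 = 2 + (¼ + 2*E)/2 = 2 + (⅛ + E) = 17/8 + E)
t(U) = (24 + U)*(17/8 + 2*U) (t(U) = (U + (17/8 + U))*(U + 24) = (17/8 + 2*U)*(24 + U) = (24 + U)*(17/8 + 2*U))
t(15)*23 = (51 + 2*15² + (401/8)*15)*23 = (51 + 2*225 + 6015/8)*23 = (51 + 450 + 6015/8)*23 = (10023/8)*23 = 230529/8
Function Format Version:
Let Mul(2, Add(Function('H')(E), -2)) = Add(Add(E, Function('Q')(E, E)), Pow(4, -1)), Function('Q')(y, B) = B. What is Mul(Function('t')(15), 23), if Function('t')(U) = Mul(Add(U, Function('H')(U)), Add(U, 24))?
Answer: Rational(230529, 8) ≈ 28816.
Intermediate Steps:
Function('H')(E) = Add(Rational(17, 8), E) (Function('H')(E) = Add(2, Mul(Rational(1, 2), Add(Add(E, E), Pow(4, -1)))) = Add(2, Mul(Rational(1, 2), Add(Mul(2, E), Rational(1, 4)))) = Add(2, Mul(Rational(1, 2), Add(Rational(1, 4), Mul(2, E)))) = Add(2, Add(Rational(1, 8), E)) = Add(Rational(17, 8), E))
Function('t')(U) = Mul(Add(24, U), Add(Rational(17, 8), Mul(2, U))) (Function('t')(U) = Mul(Add(U, Add(Rational(17, 8), U)), Add(U, 24)) = Mul(Add(Rational(17, 8), Mul(2, U)), Add(24, U)) = Mul(Add(24, U), Add(Rational(17, 8), Mul(2, U))))
Mul(Function('t')(15), 23) = Mul(Add(51, Mul(2, Pow(15, 2)), Mul(Rational(401, 8), 15)), 23) = Mul(Add(51, Mul(2, 225), Rational(6015, 8)), 23) = Mul(Add(51, 450, Rational(6015, 8)), 23) = Mul(Rational(10023, 8), 23) = Rational(230529, 8)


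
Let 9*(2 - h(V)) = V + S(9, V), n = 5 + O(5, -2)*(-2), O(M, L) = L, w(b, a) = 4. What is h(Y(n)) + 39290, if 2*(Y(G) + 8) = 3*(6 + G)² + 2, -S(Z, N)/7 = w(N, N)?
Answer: 706651/18 ≈ 39258.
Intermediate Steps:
S(Z, N) = -28 (S(Z, N) = -7*4 = -28)
n = 9 (n = 5 - 2*(-2) = 5 + 4 = 9)
Y(G) = -7 + 3*(6 + G)²/2 (Y(G) = -8 + (3*(6 + G)² + 2)/2 = -8 + (2 + 3*(6 + G)²)/2 = -8 + (1 + 3*(6 + G)²/2) = -7 + 3*(6 + G)²/2)
h(V) = 46/9 - V/9 (h(V) = 2 - (V - 28)/9 = 2 - (-28 + V)/9 = 2 + (28/9 - V/9) = 46/9 - V/9)
h(Y(n)) + 39290 = (46/9 - (-7 + 3*(6 + 9)²/2)/9) + 39290 = (46/9 - (-7 + (3/2)*15²)/9) + 39290 = (46/9 - (-7 + (3/2)*225)/9) + 39290 = (46/9 - (-7 + 675/2)/9) + 39290 = (46/9 - ⅑*661/2) + 39290 = (46/9 - 661/18) + 39290 = -569/18 + 39290 = 706651/18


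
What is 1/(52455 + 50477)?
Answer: 1/102932 ≈ 9.7151e-6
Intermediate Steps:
1/(52455 + 50477) = 1/102932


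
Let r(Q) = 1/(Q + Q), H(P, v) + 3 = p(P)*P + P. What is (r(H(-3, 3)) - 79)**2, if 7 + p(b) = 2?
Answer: 2019241/324 ≈ 6232.2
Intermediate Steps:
p(b) = -5 (p(b) = -7 + 2 = -5)
H(P, v) = -3 - 4*P (H(P, v) = -3 + (-5*P + P) = -3 - 4*P)
r(Q) = 1/(2*Q)
(r(H(-3, 3)) - 79)**2 = (1/(2*(-3 - 4*(-3))) - 79)**2 = (1/(2*(-3 + 12)) - 79)**2 = ((1/2)/9 - 79)**2 = ((1/2)*(1/9) - 79)**2 = (1/18 - 79)**2 = (-1421/18)**2 = 2019241/324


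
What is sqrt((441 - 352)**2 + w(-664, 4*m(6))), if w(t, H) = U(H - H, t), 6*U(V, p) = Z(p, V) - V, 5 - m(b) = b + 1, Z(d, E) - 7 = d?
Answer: sqrt(31246)/2 ≈ 88.383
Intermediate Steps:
Z(d, E) = 7 + d
m(b) = 4 - b (m(b) = 5 - (b + 1) = 5 - (1 + b) = 5 + (-1 - b) = 4 - b)
U(V, p) = 7/6 - V/6 + p/6 (U(V, p) = ((7 + p) - V)/6 = (7 + p - V)/6 = 7/6 - V/6 + p/6)
w(t, H) = 7/6 + t/6 (w(t, H) = 7/6 - (H - H)/6 + t/6 = 7/6 - 1/6*0 + t/6 = 7/6 + 0 + t/6 = 7/6 + t/6)
sqrt((441 - 352)**2 + w(-664, 4*m(6))) = sqrt((441 - 352)**2 + (7/6 + (1/6)*(-664))) = sqrt(89**2 + (7/6 - 332/3)) = sqrt(7921 - 219/2) = sqrt(15623/2) = sqrt(31246)/2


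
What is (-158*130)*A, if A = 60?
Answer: -1232400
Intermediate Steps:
(-158*130)*A = -158*130*60 = -20540*60 = -1232400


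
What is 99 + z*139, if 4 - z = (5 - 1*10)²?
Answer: -2820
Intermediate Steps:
z = -21 (z = 4 - (5 - 1*10)² = 4 - (5 - 10)² = 4 - 1*(-5)² = 4 - 1*25 = 4 - 25 = -21)
99 + z*139 = 99 - 21*139 = 99 - 2919 = -2820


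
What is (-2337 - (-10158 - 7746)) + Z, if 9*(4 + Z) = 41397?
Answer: 60488/3 ≈ 20163.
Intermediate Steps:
Z = 13787/3 (Z = -4 + (⅑)*41397 = -4 + 13799/3 = 13787/3 ≈ 4595.7)
(-2337 - (-10158 - 7746)) + Z = (-2337 - (-10158 - 7746)) + 13787/3 = (-2337 - 1*(-17904)) + 13787/3 = (-2337 + 17904) + 13787/3 = 15567 + 13787/3 = 60488/3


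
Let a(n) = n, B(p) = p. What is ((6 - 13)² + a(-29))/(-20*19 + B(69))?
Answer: -20/311 ≈ -0.064309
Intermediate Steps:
((6 - 13)² + a(-29))/(-20*19 + B(69)) = ((6 - 13)² - 29)/(-20*19 + 69) = ((-7)² - 29)/(-380 + 69) = (49 - 29)/(-311) = 20*(-1/311) = -20/311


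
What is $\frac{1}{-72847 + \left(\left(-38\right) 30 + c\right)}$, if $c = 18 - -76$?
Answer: $- \frac{1}{73893} \approx -1.3533 \cdot 10^{-5}$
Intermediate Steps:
$c = 94$ ($c = 18 + 76 = 94$)
$\frac{1}{-72847 + \left(\left(-38\right) 30 + c\right)} = \frac{1}{-72847 + \left(\left(-38\right) 30 + 94\right)} = \frac{1}{-72847 + \left(-1140 + 94\right)} = \frac{1}{-72847 - 1046} = \frac{1}{-73893} = - \frac{1}{73893}$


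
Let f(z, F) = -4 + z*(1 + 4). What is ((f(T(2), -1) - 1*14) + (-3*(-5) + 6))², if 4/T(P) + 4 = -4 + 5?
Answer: 121/9 ≈ 13.444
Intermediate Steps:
T(P) = -4/3 (T(P) = 4/(-4 + (-4 + 5)) = 4/(-4 + 1) = 4/(-3) = 4*(-⅓) = -4/3)
f(z, F) = -4 + 5*z (f(z, F) = -4 + z*5 = -4 + 5*z)
((f(T(2), -1) - 1*14) + (-3*(-5) + 6))² = (((-4 + 5*(-4/3)) - 1*14) + (-3*(-5) + 6))² = (((-4 - 20/3) - 14) + (15 + 6))² = ((-32/3 - 14) + 21)² = (-74/3 + 21)² = (-11/3)² = 121/9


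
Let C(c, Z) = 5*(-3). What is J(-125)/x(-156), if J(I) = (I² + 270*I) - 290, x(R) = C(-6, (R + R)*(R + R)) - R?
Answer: -18415/141 ≈ -130.60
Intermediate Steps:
C(c, Z) = -15
x(R) = -15 - R
J(I) = -290 + I² + 270*I
J(-125)/x(-156) = (-290 + (-125)² + 270*(-125))/(-15 - 1*(-156)) = (-290 + 15625 - 33750)/(-15 + 156) = -18415/141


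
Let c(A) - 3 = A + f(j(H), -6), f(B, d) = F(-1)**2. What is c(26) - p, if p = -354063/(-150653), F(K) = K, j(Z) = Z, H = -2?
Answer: 4165527/150653 ≈ 27.650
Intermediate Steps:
f(B, d) = 1 (f(B, d) = (-1)**2 = 1)
c(A) = 4 + A (c(A) = 3 + (A + 1) = 3 + (1 + A) = 4 + A)
p = 354063/150653 (p = -354063*(-1/150653) = 354063/150653 ≈ 2.3502)
c(26) - p = (4 + 26) - 1*354063/150653 = 30 - 354063/150653 = 4165527/150653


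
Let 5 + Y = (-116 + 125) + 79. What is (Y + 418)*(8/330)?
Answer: 668/55 ≈ 12.145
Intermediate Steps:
Y = 83 (Y = -5 + ((-116 + 125) + 79) = -5 + (9 + 79) = -5 + 88 = 83)
(Y + 418)*(8/330) = (83 + 418)*(8/330) = 501*(8*(1/330)) = 501*(4/165) = 668/55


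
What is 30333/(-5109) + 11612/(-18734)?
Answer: -104597355/15952001 ≈ -6.5570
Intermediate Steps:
30333/(-5109) + 11612/(-18734) = 30333*(-1/5109) + 11612*(-1/18734) = -10111/1703 - 5806/9367 = -104597355/15952001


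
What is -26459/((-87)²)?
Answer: -26459/7569 ≈ -3.4957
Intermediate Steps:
-26459/((-87)²) = -26459/7569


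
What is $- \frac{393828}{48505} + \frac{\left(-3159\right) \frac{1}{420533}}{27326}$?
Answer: $- \frac{348128354807763}{42876497552830} \approx -8.1193$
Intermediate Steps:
$- \frac{393828}{48505} + \frac{\left(-3159\right) \frac{1}{420533}}{27326} = \left(-393828\right) \frac{1}{48505} + \left(-3159\right) \frac{1}{420533} \cdot \frac{1}{27326} = - \frac{393828}{48505} - \frac{243}{883960366} = - \frac{348128354807763}{42876497552830}$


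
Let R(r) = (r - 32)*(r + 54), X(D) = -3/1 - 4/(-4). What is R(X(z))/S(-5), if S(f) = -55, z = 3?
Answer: 1768/55 ≈ 32.145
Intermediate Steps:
X(D) = -2 (X(D) = -3*1 - 4*(-¼) = -3 + 1 = -2)
R(r) = (-32 + r)*(54 + r)
R(X(z))/S(-5) = (-1728 + (-2)² + 22*(-2))/(-55) = (-1728 + 4 - 44)*(-1/55) = -1768*(-1/55) = 1768/55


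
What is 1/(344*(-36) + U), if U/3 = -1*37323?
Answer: -1/124353 ≈ -8.0416e-6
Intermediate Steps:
U = -111969 (U = 3*(-1*37323) = 3*(-37323) = -111969)
1/(344*(-36) + U) = 1/(344*(-36) - 111969) = 1/(-12384 - 111969) = 1/(-124353) = -1/124353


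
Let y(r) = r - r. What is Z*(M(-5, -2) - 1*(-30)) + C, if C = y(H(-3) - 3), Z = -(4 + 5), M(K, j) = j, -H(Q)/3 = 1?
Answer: -252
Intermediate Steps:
H(Q) = -3 (H(Q) = -3*1 = -3)
y(r) = 0
Z = -9 (Z = -1*9 = -9)
C = 0
Z*(M(-5, -2) - 1*(-30)) + C = -9*(-2 - 1*(-30)) + 0 = -9*(-2 + 30) + 0 = -9*28 + 0 = -252 + 0 = -252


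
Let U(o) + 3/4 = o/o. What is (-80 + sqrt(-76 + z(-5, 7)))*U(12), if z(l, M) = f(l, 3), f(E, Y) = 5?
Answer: -20 + I*sqrt(71)/4 ≈ -20.0 + 2.1065*I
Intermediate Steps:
z(l, M) = 5
U(o) = 1/4 (U(o) = -3/4 + o/o = -3/4 + 1 = 1/4)
(-80 + sqrt(-76 + z(-5, 7)))*U(12) = (-80 + sqrt(-76 + 5))*(1/4) = (-80 + sqrt(-71))*(1/4) = (-80 + I*sqrt(71))*(1/4) = -20 + I*sqrt(71)/4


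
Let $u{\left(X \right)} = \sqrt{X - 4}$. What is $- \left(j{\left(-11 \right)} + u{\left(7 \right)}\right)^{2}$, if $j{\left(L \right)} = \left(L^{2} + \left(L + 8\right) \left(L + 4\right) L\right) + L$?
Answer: $-14644 + 242 \sqrt{3} \approx -14225.0$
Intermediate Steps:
$j{\left(L \right)} = L + L^{2} + L \left(4 + L\right) \left(8 + L\right)$ ($j{\left(L \right)} = \left(L^{2} + \left(8 + L\right) \left(4 + L\right) L\right) + L = \left(L^{2} + \left(4 + L\right) \left(8 + L\right) L\right) + L = \left(L^{2} + L \left(4 + L\right) \left(8 + L\right)\right) + L = L + L^{2} + L \left(4 + L\right) \left(8 + L\right)$)
$u{\left(X \right)} = \sqrt{-4 + X}$
$- \left(j{\left(-11 \right)} + u{\left(7 \right)}\right)^{2} = - \left(- 11 \left(33 + \left(-11\right)^{2} + 13 \left(-11\right)\right) + \sqrt{-4 + 7}\right)^{2} = - \left(- 11 \left(33 + 121 - 143\right) + \sqrt{3}\right)^{2} = - \left(\left(-11\right) 11 + \sqrt{3}\right)^{2} = - \left(-121 + \sqrt{3}\right)^{2}$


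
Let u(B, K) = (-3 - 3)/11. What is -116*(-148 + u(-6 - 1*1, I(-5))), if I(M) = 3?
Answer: 189544/11 ≈ 17231.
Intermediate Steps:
u(B, K) = -6/11 (u(B, K) = -6*1/11 = -6/11)
-116*(-148 + u(-6 - 1*1, I(-5))) = -116*(-148 - 6/11) = -116*(-1634/11) = 189544/11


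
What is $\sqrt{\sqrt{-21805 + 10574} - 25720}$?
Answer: $\sqrt{-25720 + i \sqrt{11231}} \approx 0.3304 + 160.38 i$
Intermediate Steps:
$\sqrt{\sqrt{-21805 + 10574} - 25720} = \sqrt{\sqrt{-11231} - 25720} = \sqrt{i \sqrt{11231} - 25720} = \sqrt{-25720 + i \sqrt{11231}}$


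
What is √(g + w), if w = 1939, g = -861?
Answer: 7*√22 ≈ 32.833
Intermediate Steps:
√(g + w) = √(-861 + 1939) = √1078 = 7*√22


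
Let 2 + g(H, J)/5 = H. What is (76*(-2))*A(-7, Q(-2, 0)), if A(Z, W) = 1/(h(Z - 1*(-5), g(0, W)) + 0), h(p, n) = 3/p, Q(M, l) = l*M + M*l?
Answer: 304/3 ≈ 101.33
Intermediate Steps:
g(H, J) = -10 + 5*H
Q(M, l) = 2*M*l (Q(M, l) = M*l + M*l = 2*M*l)
A(Z, W) = 5/3 + Z/3 (A(Z, W) = 1/(3/(Z - 1*(-5)) + 0) = 1/(3/(Z + 5) + 0) = 1/(3/(5 + Z) + 0) = 1/(3/(5 + Z)) = 5/3 + Z/3)
(76*(-2))*A(-7, Q(-2, 0)) = (76*(-2))*(5/3 + (1/3)*(-7)) = -152*(5/3 - 7/3) = -152*(-2/3) = 304/3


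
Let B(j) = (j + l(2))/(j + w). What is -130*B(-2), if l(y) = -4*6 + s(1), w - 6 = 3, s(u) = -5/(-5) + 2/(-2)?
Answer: 3380/7 ≈ 482.86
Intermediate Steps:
s(u) = 0 (s(u) = -5*(-⅕) + 2*(-½) = 1 - 1 = 0)
w = 9 (w = 6 + 3 = 9)
l(y) = -24 (l(y) = -4*6 + 0 = -24 + 0 = -24)
B(j) = (-24 + j)/(9 + j) (B(j) = (j - 24)/(j + 9) = (-24 + j)/(9 + j))
-130*B(-2) = -130*(-24 - 2)/(9 - 2) = -130*(-26)/7 = -130*(-26/7) = 3380/7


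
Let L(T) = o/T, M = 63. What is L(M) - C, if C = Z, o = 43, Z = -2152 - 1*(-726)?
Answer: 89881/63 ≈ 1426.7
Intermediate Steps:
Z = -1426 (Z = -2152 + 726 = -1426)
L(T) = 43/T
C = -1426
L(M) - C = 43/63 - 1*(-1426) = 43*(1/63) + 1426 = 43/63 + 1426 = 89881/63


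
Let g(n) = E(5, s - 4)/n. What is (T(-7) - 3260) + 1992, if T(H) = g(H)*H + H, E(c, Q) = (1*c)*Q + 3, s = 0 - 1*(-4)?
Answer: -1272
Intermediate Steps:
s = 4 (s = 0 + 4 = 4)
E(c, Q) = 3 + Q*c (E(c, Q) = c*Q + 3 = Q*c + 3 = 3 + Q*c)
g(n) = 3/n (g(n) = (3 + (4 - 4)*5)/n = (3 + 0*5)/n = (3 + 0)/n = 3/n)
T(H) = 3 + H (T(H) = (3/H)*H + H = 3 + H)
(T(-7) - 3260) + 1992 = ((3 - 7) - 3260) + 1992 = (-4 - 3260) + 1992 = -3264 + 1992 = -1272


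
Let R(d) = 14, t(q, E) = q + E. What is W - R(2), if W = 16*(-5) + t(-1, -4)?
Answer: -99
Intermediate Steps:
t(q, E) = E + q
W = -85 (W = 16*(-5) + (-4 - 1) = -80 - 5 = -85)
W - R(2) = -85 - 1*14 = -85 - 14 = -99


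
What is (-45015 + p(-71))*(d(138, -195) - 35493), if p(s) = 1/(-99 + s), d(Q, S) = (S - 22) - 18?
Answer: 136705171064/85 ≈ 1.6083e+9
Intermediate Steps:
d(Q, S) = -40 + S (d(Q, S) = (-22 + S) - 18 = -40 + S)
(-45015 + p(-71))*(d(138, -195) - 35493) = (-45015 + 1/(-99 - 71))*((-40 - 195) - 35493) = (-45015 + 1/(-170))*(-235 - 35493) = (-45015 - 1/170)*(-35728) = -7652551/170*(-35728) = 136705171064/85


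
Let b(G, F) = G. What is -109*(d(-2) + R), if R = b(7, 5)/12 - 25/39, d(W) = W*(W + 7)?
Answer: 57007/52 ≈ 1096.3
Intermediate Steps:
d(W) = W*(7 + W)
R = -3/52 (R = 7/12 - 25/39 = -3/52 ≈ -0.057692)
-109*(d(-2) + R) = -109*(-2*(7 - 2) - 3/52) = -109*(-2*5 - 3/52) = -109*(-10 - 3/52) = -109*(-523/52) = 57007/52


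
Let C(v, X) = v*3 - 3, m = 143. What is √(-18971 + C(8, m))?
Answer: 5*I*√758 ≈ 137.66*I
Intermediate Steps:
C(v, X) = -3 + 3*v (C(v, X) = 3*v - 3 = -3 + 3*v)
√(-18971 + C(8, m)) = √(-18971 + (-3 + 3*8)) = √(-18971 + (-3 + 24)) = √(-18971 + 21) = √(-18950) = 5*I*√758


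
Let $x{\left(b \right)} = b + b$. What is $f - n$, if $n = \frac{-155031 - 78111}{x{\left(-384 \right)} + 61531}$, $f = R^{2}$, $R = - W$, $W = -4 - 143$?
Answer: $\frac{1313260809}{60763} \approx 21613.0$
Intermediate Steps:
$W = -147$ ($W = -4 - 143 = -147$)
$x{\left(b \right)} = 2 b$
$R = 147$ ($R = \left(-1\right) \left(-147\right) = 147$)
$f = 21609$ ($f = 147^{2} = 21609$)
$n = - \frac{233142}{60763}$ ($n = \frac{-155031 - 78111}{2 \left(-384\right) + 61531} = - \frac{233142}{-768 + 61531} = - \frac{233142}{60763} \approx -3.8369$)
$f - n = 21609 - - \frac{233142}{60763} = 21609 + \frac{233142}{60763} = \frac{1313260809}{60763}$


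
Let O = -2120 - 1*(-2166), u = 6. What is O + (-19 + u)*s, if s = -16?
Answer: 254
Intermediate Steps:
O = 46 (O = -2120 + 2166 = 46)
O + (-19 + u)*s = 46 + (-19 + 6)*(-16) = 46 - 13*(-16) = 46 + 208 = 254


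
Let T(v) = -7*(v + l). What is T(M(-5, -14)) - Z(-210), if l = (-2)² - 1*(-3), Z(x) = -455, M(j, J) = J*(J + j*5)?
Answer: -3416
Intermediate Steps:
M(j, J) = J*(J + 5*j)
l = 7 (l = 4 + 3 = 7)
T(v) = -49 - 7*v (T(v) = -7*(v + 7) = -7*(7 + v) = -49 - 7*v)
T(M(-5, -14)) - Z(-210) = (-49 - (-98)*(-14 + 5*(-5))) - 1*(-455) = (-49 - (-98)*(-14 - 25)) + 455 = (-49 - (-98)*(-39)) + 455 = (-49 - 7*546) + 455 = (-49 - 3822) + 455 = -3871 + 455 = -3416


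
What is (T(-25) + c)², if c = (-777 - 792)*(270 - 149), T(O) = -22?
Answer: 36050996641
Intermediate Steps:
c = -189849 (c = -1569*121 = -189849)
(T(-25) + c)² = (-22 - 189849)² = (-189871)² = 36050996641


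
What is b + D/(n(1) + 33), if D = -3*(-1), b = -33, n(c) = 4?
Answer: -1218/37 ≈ -32.919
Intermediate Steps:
D = 3
b + D/(n(1) + 33) = -33 + 3/(4 + 33) = -33 + 3/37 = -1218/37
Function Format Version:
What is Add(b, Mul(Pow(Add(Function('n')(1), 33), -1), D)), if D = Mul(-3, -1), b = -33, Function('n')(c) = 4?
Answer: Rational(-1218, 37) ≈ -32.919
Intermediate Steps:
D = 3
Add(b, Mul(Pow(Add(Function('n')(1), 33), -1), D)) = Add(-33, Mul(Pow(Add(4, 33), -1), 3)) = Add(-33, Mul(Pow(37, -1), 3)) = Add(-33, Mul(Rational(1, 37), 3)) = Add(-33, Rational(3, 37)) = Rational(-1218, 37)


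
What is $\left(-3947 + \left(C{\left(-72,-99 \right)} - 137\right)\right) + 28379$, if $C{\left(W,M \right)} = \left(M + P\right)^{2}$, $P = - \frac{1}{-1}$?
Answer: $33899$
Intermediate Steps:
$P = 1$ ($P = \left(-1\right) \left(-1\right) = 1$)
$C{\left(W,M \right)} = \left(1 + M\right)^{2}$ ($C{\left(W,M \right)} = \left(M + 1\right)^{2} = \left(1 + M\right)^{2}$)
$\left(-3947 + \left(C{\left(-72,-99 \right)} - 137\right)\right) + 28379 = \left(-3947 - \left(137 - \left(1 - 99\right)^{2}\right)\right) + 28379 = \left(-3947 - \left(137 - \left(-98\right)^{2}\right)\right) + 28379 = \left(-3947 + \left(9604 - 137\right)\right) + 28379 = \left(-3947 + 9467\right) + 28379 = 5520 + 28379 = 33899$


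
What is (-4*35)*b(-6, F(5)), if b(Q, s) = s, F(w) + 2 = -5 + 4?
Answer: 420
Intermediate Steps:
F(w) = -3 (F(w) = -2 + (-5 + 4) = -2 - 1 = -3)
(-4*35)*b(-6, F(5)) = -4*35*(-3) = -140*(-3) = 420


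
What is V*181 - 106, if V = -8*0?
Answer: -106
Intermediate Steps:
V = 0
V*181 - 106 = 0*181 - 106 = 0 - 106 = -106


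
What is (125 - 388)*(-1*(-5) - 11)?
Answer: 1578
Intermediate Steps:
(125 - 388)*(-1*(-5) - 11) = -263*(5 - 11) = -263*(-6) = 1578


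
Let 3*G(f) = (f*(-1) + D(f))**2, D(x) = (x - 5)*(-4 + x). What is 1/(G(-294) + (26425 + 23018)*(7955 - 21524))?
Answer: 3/5978968615 ≈ 5.0176e-10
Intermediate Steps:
D(x) = (-5 + x)*(-4 + x)
G(f) = (20 + f**2 - 10*f)**2/3 (G(f) = (f*(-1) + (20 + f**2 - 9*f))**2/3 = (-f + (20 + f**2 - 9*f))**2/3 = (20 + f**2 - 10*f)**2/3)
1/(G(-294) + (26425 + 23018)*(7955 - 21524)) = 1/((20 + (-294)**2 - 10*(-294))**2/3 + (26425 + 23018)*(7955 - 21524)) = 1/((20 + 86436 + 2940)**2/3 + 49443*(-13569)) = 1/((1/3)*89396**2 - 670892067) = 1/((1/3)*7991644816 - 670892067) = 1/(7991644816/3 - 670892067) = 1/(5978968615/3) = 3/5978968615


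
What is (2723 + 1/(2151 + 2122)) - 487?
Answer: 9554429/4273 ≈ 2236.0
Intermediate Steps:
(2723 + 1/(2151 + 2122)) - 487 = (2723 + 1/4273) - 487 = 11635380/4273 - 487 = 9554429/4273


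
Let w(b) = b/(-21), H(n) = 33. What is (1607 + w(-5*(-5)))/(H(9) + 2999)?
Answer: 16861/31836 ≈ 0.52962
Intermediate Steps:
w(b) = -b/21 (w(b) = b*(-1/21) = -b/21)
(1607 + w(-5*(-5)))/(H(9) + 2999) = (1607 - (-5)*(-5)/21)/(33 + 2999) = (1607 - 1/21*25)/3032 = (1607 - 25/21)*(1/3032) = (33722/21)*(1/3032) = 16861/31836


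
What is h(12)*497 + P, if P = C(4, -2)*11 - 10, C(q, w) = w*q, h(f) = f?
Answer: 5866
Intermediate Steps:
C(q, w) = q*w
P = -98 (P = (4*(-2))*11 - 10 = -8*11 - 10 = -88 - 10 = -98)
h(12)*497 + P = 12*497 - 98 = 5964 - 98 = 5866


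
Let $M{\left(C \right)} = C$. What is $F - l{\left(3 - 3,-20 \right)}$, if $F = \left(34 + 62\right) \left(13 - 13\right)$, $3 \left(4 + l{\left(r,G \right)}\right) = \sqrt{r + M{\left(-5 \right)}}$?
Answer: $4 - \frac{i \sqrt{5}}{3} \approx 4.0 - 0.74536 i$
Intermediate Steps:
$l{\left(r,G \right)} = -4 + \frac{\sqrt{-5 + r}}{3}$ ($l{\left(r,G \right)} = -4 + \frac{\sqrt{r - 5}}{3} = -4 + \frac{\sqrt{-5 + r}}{3}$)
$F = 0$ ($F = 96 \cdot 0 = 0$)
$F - l{\left(3 - 3,-20 \right)} = 0 - \left(-4 + \frac{\sqrt{-5 + \left(3 - 3\right)}}{3}\right) = 0 - \left(-4 + \frac{\sqrt{-5 + 0}}{3}\right) = 0 - \left(-4 + \frac{\sqrt{-5}}{3}\right) = 0 - \left(-4 + \frac{i \sqrt{5}}{3}\right) = 0 + \left(4 - \frac{i \sqrt{5}}{3}\right) = 4 - \frac{i \sqrt{5}}{3}$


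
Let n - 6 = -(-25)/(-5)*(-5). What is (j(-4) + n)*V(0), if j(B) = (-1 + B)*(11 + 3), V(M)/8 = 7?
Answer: -2184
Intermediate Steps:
V(M) = 56 (V(M) = 8*7 = 56)
j(B) = -14 + 14*B (j(B) = (-1 + B)*14 = -14 + 14*B)
n = 31 (n = 6 - (-25)/(-5)*(-5) = 6 - (-25)*(-1)/5*(-5) = 6 - 5*1*(-5) = 6 - 5*(-5) = 6 + 25 = 31)
(j(-4) + n)*V(0) = ((-14 + 14*(-4)) + 31)*56 = ((-14 - 56) + 31)*56 = (-70 + 31)*56 = -39*56 = -2184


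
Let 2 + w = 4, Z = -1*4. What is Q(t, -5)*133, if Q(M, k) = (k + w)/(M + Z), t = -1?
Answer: 399/5 ≈ 79.800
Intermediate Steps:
Z = -4
w = 2 (w = -2 + 4 = 2)
Q(M, k) = (2 + k)/(-4 + M) (Q(M, k) = (k + 2)/(M - 4) = (2 + k)/(-4 + M))
Q(t, -5)*133 = ((2 - 5)/(-4 - 1))*133 = (-3/(-5))*133 = -1/5*(-3)*133 = (3/5)*133 = 399/5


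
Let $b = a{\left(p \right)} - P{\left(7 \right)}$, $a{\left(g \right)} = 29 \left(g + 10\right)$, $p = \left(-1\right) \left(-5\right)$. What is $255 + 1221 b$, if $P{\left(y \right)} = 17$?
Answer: $510633$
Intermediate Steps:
$p = 5$
$a{\left(g \right)} = 290 + 29 g$ ($a{\left(g \right)} = 29 \left(10 + g\right) = 290 + 29 g$)
$b = 418$ ($b = \left(290 + 29 \cdot 5\right) - 17 = \left(290 + 145\right) - 17 = 435 - 17 = 418$)
$255 + 1221 b = 255 + 1221 \cdot 418 = 255 + 510378 = 510633$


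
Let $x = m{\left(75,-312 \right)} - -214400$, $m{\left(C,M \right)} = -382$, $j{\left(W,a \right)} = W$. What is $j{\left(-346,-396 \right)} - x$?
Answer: $-214364$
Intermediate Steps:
$x = 214018$ ($x = -382 - -214400 = -382 + 214400 = 214018$)
$j{\left(-346,-396 \right)} - x = -346 - 214018 = -214364$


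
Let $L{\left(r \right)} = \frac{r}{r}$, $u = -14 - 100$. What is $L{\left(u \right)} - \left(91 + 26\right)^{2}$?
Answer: $-13688$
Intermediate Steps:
$u = -114$ ($u = -14 - 100 = -114$)
$L{\left(r \right)} = 1$
$L{\left(u \right)} - \left(91 + 26\right)^{2} = 1 - \left(91 + 26\right)^{2} = 1 - 117^{2} = 1 - 13689 = -13688$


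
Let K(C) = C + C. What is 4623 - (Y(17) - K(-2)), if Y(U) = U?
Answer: 4602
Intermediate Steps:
K(C) = 2*C
4623 - (Y(17) - K(-2)) = 4623 - (17 - 2*(-2)) = 4623 - (17 - 1*(-4)) = 4623 - (17 + 4) = 4623 - 1*21 = 4623 - 21 = 4602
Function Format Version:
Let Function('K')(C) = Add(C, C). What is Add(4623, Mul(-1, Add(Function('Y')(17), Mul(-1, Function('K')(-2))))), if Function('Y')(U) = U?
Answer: 4602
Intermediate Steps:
Function('K')(C) = Mul(2, C)
Add(4623, Mul(-1, Add(Function('Y')(17), Mul(-1, Function('K')(-2))))) = Add(4623, Mul(-1, Add(17, Mul(-1, Mul(2, -2))))) = Add(4623, Mul(-1, Add(17, Mul(-1, -4)))) = Add(4623, Mul(-1, Add(17, 4))) = Add(4623, Mul(-1, 21)) = Add(4623, -21) = 4602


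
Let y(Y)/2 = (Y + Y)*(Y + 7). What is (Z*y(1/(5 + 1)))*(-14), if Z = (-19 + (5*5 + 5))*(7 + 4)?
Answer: -72842/9 ≈ -8093.6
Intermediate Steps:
y(Y) = 4*Y*(7 + Y) (y(Y) = 2*((Y + Y)*(Y + 7)) = 2*((2*Y)*(7 + Y)) = 2*(2*Y*(7 + Y)) = 4*Y*(7 + Y))
Z = 121 (Z = (-19 + (25 + 5))*11 = (-19 + 30)*11 = 11*11 = 121)
(Z*y(1/(5 + 1)))*(-14) = (121*(4*(7 + 1/(5 + 1))/(5 + 1)))*(-14) = (121*(4*(7 + 1/6)/6))*(-14) = (121*(4*(⅙)*(7 + ⅙)))*(-14) = (121*(4*(⅙)*(43/6)))*(-14) = (121*(43/9))*(-14) = (5203/9)*(-14) = -72842/9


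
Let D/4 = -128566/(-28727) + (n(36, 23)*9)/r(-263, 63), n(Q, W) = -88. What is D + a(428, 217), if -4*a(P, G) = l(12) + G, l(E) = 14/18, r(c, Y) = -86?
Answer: 3274390/11117349 ≈ 0.29453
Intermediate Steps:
l(E) = 7/9 (l(E) = 14*(1/18) = 7/9)
D = 67616920/1235261 (D = 4*(-128566/(-28727) - 88*9/(-86)) = 4*(-128566*(-1/28727) - 792*(-1/86)) = 4*(128566/28727 + 396/43) = 4*(16904230/1235261) = 67616920/1235261 ≈ 54.739)
a(P, G) = -7/36 - G/4 (a(P, G) = -(7/9 + G)/4 = -7/36 - G/4)
D + a(428, 217) = 67616920/1235261 + (-7/36 - ¼*217) = 67616920/1235261 + (-7/36 - 217/4) = 67616920/1235261 - 490/9 = 3274390/11117349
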